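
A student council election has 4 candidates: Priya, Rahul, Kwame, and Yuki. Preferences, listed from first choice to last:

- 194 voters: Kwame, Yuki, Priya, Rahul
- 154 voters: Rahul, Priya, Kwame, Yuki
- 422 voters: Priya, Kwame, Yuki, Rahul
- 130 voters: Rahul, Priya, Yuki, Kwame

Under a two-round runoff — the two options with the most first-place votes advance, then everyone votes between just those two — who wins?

Round 1 first-place votes: Priya 422, Rahul 284, Kwame 194, Yuki 0.
Priya and Rahul advance.
Runoff: Priya is preferred to Rahul by 616 voters; Rahul by 284.
Priya wins the runoff.

Priya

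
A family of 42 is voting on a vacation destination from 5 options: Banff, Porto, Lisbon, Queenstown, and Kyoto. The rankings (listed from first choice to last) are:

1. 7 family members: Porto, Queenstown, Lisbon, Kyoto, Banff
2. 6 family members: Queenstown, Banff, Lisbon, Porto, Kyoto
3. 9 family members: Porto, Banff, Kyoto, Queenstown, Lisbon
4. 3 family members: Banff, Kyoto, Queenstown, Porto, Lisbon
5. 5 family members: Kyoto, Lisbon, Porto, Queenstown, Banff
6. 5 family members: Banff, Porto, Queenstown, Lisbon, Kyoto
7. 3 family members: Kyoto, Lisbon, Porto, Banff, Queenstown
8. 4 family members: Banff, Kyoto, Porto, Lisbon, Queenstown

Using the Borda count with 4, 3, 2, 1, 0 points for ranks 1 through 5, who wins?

Porto

Banff: 7·0 + 6·3 + 9·3 + 3·4 + 5·0 + 5·4 + 3·1 + 4·4 = 96
Porto: 7·4 + 6·1 + 9·4 + 3·1 + 5·2 + 5·3 + 3·2 + 4·2 = 112
Lisbon: 7·2 + 6·2 + 9·0 + 3·0 + 5·3 + 5·1 + 3·3 + 4·1 = 59
Queenstown: 7·3 + 6·4 + 9·1 + 3·2 + 5·1 + 5·2 + 3·0 + 4·0 = 75
Kyoto: 7·1 + 6·0 + 9·2 + 3·3 + 5·4 + 5·0 + 3·4 + 4·3 = 78
Porto has the highest Borda score (112).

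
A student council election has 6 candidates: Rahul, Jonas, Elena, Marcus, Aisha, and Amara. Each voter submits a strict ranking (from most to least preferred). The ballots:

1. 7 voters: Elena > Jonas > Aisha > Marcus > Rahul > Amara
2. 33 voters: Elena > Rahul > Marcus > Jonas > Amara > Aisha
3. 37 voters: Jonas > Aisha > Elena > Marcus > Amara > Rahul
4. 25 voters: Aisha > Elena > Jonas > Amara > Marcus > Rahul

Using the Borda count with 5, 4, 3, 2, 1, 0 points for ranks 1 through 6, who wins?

Rahul: 7·1 + 33·4 + 37·0 + 25·0 = 139
Jonas: 7·4 + 33·2 + 37·5 + 25·3 = 354
Elena: 7·5 + 33·5 + 37·3 + 25·4 = 411
Marcus: 7·2 + 33·3 + 37·2 + 25·1 = 212
Aisha: 7·3 + 33·0 + 37·4 + 25·5 = 294
Amara: 7·0 + 33·1 + 37·1 + 25·2 = 120
Elena has the highest Borda score (411).

Elena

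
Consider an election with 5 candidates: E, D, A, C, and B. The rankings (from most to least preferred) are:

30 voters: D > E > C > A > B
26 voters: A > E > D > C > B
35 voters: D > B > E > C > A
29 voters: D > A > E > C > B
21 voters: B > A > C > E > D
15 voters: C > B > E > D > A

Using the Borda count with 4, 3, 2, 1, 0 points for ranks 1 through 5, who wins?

E: 30·3 + 26·3 + 35·2 + 29·2 + 21·1 + 15·2 = 347
D: 30·4 + 26·2 + 35·4 + 29·4 + 21·0 + 15·1 = 443
A: 30·1 + 26·4 + 35·0 + 29·3 + 21·3 + 15·0 = 284
C: 30·2 + 26·1 + 35·1 + 29·1 + 21·2 + 15·4 = 252
B: 30·0 + 26·0 + 35·3 + 29·0 + 21·4 + 15·3 = 234
D has the highest Borda score (443).

D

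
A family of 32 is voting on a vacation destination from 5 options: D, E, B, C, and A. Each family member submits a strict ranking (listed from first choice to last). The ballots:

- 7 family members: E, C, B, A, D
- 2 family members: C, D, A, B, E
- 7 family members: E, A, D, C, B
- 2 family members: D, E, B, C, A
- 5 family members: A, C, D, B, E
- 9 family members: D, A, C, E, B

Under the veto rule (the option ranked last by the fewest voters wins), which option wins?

Last-place votes: D 7, E 7, B 16, C 0, A 2.
C is ranked last by the fewest voters, so C wins.

C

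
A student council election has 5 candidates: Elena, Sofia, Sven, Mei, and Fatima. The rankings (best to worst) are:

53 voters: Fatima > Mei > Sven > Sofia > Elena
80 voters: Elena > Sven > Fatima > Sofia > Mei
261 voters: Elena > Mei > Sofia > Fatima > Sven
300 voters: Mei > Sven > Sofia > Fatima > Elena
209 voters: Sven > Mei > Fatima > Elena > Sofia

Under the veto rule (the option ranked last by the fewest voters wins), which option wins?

Fatima

Last-place votes: Elena 353, Sofia 209, Sven 261, Mei 80, Fatima 0.
Fatima is ranked last by the fewest voters, so Fatima wins.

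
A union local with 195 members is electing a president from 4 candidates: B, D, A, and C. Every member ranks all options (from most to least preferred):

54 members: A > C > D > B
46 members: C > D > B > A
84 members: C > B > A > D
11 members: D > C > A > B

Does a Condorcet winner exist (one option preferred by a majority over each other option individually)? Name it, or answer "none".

C vs B: 195–0 for C.
C vs D: 184–11 for C.
C vs A: 141–54 for C.
C beats every other option head-to-head.

C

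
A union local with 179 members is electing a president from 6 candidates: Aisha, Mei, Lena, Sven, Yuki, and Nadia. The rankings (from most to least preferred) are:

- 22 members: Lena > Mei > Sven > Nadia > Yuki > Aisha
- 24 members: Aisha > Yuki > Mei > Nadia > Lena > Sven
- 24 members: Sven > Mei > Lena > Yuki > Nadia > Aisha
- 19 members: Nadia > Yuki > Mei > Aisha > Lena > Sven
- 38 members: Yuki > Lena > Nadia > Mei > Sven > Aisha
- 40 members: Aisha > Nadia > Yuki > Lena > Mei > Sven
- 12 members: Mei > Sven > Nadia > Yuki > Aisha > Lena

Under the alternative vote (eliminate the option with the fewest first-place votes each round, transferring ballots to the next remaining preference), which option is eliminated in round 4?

Yuki

Round 1: Aisha 64, Mei 12, Lena 22, Sven 24, Yuki 38, Nadia 19. Eliminate Mei.
Round 2: Aisha 64, Lena 22, Sven 36, Yuki 38, Nadia 19. Eliminate Nadia.
Round 3: Aisha 64, Lena 22, Sven 36, Yuki 57. Eliminate Lena.
Round 4: Aisha 64, Sven 58, Yuki 57. Eliminate Yuki.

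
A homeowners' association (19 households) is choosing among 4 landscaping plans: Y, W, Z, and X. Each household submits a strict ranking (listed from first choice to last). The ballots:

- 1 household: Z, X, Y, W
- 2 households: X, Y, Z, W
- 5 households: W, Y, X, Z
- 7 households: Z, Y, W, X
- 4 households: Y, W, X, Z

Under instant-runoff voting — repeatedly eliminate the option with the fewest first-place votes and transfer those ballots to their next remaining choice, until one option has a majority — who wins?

Round 1: Y 4, W 5, Z 8, X 2. Eliminate X.
Round 2: Y 6, W 5, Z 8. Eliminate W.
Round 3: Y 11, Z 8. Y has a majority.

Y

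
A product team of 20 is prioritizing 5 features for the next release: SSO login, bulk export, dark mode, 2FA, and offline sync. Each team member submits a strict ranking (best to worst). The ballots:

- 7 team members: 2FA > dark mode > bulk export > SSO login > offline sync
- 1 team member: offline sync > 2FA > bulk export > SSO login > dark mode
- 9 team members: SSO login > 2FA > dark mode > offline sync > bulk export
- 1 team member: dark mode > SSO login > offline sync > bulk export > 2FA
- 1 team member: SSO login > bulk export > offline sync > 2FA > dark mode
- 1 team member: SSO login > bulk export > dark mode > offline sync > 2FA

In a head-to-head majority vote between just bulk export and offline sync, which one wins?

Voters preferring bulk export to offline sync: 9; preferring offline sync to bulk export: 11.
offline sync wins the head-to-head.

offline sync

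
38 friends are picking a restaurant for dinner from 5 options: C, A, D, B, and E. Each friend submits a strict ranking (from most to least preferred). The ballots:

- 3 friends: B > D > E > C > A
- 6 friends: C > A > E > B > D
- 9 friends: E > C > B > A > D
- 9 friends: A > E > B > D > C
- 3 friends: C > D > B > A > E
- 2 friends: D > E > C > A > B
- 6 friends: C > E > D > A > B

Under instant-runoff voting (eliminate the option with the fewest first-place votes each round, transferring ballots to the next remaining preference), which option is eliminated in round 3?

Round 1: C 15, A 9, D 2, B 3, E 9. Eliminate D.
Round 2: C 15, A 9, B 3, E 11. Eliminate B.
Round 3: C 15, A 9, E 14. Eliminate A.

A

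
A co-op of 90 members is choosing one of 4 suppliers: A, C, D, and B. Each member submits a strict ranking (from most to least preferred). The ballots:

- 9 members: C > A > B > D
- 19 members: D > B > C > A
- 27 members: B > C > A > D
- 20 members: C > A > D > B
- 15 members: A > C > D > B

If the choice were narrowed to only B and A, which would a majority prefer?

Voters preferring B to A: 46; preferring A to B: 44.
B wins the head-to-head.

B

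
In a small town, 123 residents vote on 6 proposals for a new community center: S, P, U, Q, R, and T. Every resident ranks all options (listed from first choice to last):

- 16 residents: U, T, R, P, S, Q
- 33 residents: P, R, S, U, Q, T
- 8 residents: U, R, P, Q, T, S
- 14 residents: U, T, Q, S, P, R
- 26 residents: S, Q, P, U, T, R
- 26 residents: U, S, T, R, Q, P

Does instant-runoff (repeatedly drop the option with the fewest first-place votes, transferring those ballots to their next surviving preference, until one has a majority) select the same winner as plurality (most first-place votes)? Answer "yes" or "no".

Instant-runoff — R1 S 26, P 33, U 64, Q 0, R 0, T 0 (U winner). Winner: U.
Plurality — first-place votes: S 26, P 33, U 64, Q 0, R 0, T 0. Winner: U.
The two methods agree.

yes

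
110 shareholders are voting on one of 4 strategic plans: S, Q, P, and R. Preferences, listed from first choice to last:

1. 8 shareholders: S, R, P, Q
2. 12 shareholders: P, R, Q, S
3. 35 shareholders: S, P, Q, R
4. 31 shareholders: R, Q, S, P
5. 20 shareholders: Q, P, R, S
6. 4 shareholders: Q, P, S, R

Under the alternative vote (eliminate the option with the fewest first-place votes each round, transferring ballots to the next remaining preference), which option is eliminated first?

Round 1: S 43, Q 24, P 12, R 31. Eliminate P.

P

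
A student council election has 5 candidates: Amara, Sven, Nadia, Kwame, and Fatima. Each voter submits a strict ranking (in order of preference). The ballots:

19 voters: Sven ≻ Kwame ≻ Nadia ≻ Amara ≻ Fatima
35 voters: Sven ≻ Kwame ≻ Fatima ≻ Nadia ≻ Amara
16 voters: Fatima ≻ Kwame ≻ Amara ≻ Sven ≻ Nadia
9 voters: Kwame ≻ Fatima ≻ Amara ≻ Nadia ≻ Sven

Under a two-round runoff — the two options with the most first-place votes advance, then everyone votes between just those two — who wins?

Sven

Round 1 first-place votes: Amara 0, Sven 54, Nadia 0, Kwame 9, Fatima 16.
Sven and Fatima advance.
Runoff: Sven is preferred to Fatima by 54 voters; Fatima by 25.
Sven wins the runoff.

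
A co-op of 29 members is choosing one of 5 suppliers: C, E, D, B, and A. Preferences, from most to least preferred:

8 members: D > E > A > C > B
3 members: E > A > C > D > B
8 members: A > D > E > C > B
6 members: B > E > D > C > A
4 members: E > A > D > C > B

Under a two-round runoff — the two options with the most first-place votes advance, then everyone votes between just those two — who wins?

A

Round 1 first-place votes: C 0, E 7, D 8, B 6, A 8.
A and D advance.
Runoff: A is preferred to D by 15 voters; D by 14.
A wins the runoff.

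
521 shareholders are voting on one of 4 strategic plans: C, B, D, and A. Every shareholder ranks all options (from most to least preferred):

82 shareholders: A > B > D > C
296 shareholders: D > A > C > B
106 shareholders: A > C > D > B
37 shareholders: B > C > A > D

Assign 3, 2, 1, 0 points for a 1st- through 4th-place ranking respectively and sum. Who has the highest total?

C: 82·0 + 296·1 + 106·2 + 37·2 = 582
B: 82·2 + 296·0 + 106·0 + 37·3 = 275
D: 82·1 + 296·3 + 106·1 + 37·0 = 1076
A: 82·3 + 296·2 + 106·3 + 37·1 = 1193
A has the highest Borda score (1193).

A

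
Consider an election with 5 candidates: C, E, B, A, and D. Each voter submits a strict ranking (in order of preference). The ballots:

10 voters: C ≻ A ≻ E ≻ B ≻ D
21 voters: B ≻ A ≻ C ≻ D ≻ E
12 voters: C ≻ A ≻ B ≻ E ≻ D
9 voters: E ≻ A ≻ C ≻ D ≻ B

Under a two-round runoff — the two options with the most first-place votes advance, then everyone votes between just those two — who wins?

C

Round 1 first-place votes: C 22, E 9, B 21, A 0, D 0.
C and B advance.
Runoff: C is preferred to B by 31 voters; B by 21.
C wins the runoff.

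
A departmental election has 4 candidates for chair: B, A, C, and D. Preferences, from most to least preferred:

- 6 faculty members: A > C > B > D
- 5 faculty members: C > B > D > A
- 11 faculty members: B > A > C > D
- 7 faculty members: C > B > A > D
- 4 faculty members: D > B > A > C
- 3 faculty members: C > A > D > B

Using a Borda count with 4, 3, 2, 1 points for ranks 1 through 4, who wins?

B: 6·2 + 5·3 + 11·4 + 7·3 + 4·3 + 3·1 = 107
A: 6·4 + 5·1 + 11·3 + 7·2 + 4·2 + 3·3 = 93
C: 6·3 + 5·4 + 11·2 + 7·4 + 4·1 + 3·4 = 104
D: 6·1 + 5·2 + 11·1 + 7·1 + 4·4 + 3·2 = 56
B has the highest Borda score (107).

B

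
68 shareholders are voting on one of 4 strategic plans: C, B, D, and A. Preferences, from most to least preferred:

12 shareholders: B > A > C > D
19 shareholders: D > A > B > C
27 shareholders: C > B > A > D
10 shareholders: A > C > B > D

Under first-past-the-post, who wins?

First-place votes: C 27, B 12, D 19, A 10.
C has the most first-place votes.

C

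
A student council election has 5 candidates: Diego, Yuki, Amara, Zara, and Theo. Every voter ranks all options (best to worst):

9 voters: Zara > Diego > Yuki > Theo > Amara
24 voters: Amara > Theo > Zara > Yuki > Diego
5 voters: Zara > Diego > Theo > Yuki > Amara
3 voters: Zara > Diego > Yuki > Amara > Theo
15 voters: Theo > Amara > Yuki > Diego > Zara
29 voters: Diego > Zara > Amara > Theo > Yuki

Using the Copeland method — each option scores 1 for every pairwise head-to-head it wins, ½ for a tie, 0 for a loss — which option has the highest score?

Diego

Diego: beats Yuki, Amara, Zara, and Theo → score 4.
Yuki: loses to Diego, Amara, Zara, and Theo → score 0.
Amara: beats Yuki and Theo; loses to Diego and Zara → score 2.
Zara: beats Yuki, Amara, and Theo; loses to Diego → score 3.
Theo: beats Yuki; loses to Diego, Amara, and Zara → score 1.
Diego has the best pairwise record.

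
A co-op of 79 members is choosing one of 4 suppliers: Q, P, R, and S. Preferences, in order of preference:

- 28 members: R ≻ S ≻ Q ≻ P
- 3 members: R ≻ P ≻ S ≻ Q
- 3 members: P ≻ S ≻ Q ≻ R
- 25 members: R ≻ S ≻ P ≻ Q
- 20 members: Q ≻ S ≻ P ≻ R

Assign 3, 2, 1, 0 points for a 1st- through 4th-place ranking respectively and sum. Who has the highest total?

Q: 28·1 + 3·0 + 3·1 + 25·0 + 20·3 = 91
P: 28·0 + 3·2 + 3·3 + 25·1 + 20·1 = 60
R: 28·3 + 3·3 + 3·0 + 25·3 + 20·0 = 168
S: 28·2 + 3·1 + 3·2 + 25·2 + 20·2 = 155
R has the highest Borda score (168).

R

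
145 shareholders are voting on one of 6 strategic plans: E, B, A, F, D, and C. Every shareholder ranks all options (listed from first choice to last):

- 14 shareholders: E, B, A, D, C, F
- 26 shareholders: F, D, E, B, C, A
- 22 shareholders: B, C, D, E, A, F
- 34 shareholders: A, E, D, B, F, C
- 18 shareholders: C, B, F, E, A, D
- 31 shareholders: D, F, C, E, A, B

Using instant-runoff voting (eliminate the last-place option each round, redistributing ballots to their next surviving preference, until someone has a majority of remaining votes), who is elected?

Round 1: E 14, B 22, A 34, F 26, D 31, C 18. Eliminate E.
Round 2: B 36, A 34, F 26, D 31, C 18. Eliminate C.
Round 3: B 54, A 34, F 26, D 31. Eliminate F.
Round 4: B 54, A 34, D 57. Eliminate A.
Round 5: B 54, D 91. D has a majority.

D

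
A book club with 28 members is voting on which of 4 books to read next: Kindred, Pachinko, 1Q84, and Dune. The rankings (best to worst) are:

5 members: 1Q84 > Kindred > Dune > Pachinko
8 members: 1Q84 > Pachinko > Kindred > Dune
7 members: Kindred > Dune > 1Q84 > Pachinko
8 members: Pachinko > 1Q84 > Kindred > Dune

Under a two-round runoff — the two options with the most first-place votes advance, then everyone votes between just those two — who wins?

1Q84

Round 1 first-place votes: Kindred 7, Pachinko 8, 1Q84 13, Dune 0.
1Q84 and Pachinko advance.
Runoff: 1Q84 is preferred to Pachinko by 20 voters; Pachinko by 8.
1Q84 wins the runoff.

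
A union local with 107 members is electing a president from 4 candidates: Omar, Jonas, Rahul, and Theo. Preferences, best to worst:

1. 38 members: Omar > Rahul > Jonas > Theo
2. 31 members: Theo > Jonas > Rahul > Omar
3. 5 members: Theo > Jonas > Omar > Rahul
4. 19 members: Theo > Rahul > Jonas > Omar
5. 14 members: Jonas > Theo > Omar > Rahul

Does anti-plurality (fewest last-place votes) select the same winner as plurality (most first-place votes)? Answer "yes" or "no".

no

Anti-plurality — last-place votes: Omar 50, Jonas 0, Rahul 19, Theo 38. Winner: Jonas.
Plurality — first-place votes: Omar 38, Jonas 14, Rahul 0, Theo 55. Winner: Theo.
The two methods disagree.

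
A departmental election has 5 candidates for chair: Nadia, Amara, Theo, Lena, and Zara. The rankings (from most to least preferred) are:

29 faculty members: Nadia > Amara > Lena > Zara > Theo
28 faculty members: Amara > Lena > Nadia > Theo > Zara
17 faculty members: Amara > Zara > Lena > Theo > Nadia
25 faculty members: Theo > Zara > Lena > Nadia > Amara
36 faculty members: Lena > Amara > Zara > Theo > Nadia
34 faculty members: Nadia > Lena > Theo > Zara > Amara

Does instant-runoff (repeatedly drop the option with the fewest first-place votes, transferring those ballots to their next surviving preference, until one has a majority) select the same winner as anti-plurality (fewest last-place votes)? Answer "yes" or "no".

yes

Instant-runoff — R1 Nadia 63, Amara 45, Theo 25, Lena 36, Zara 0 (Zara out); R2 Nadia 63, Amara 45, Theo 25, Lena 36 (Theo out); R3 Nadia 63, Amara 45, Lena 61 (Amara out); R4 Nadia 63, Lena 106 (Lena winner). Winner: Lena.
Anti-plurality — last-place votes: Nadia 53, Amara 59, Theo 29, Lena 0, Zara 28. Winner: Lena.
The two methods agree.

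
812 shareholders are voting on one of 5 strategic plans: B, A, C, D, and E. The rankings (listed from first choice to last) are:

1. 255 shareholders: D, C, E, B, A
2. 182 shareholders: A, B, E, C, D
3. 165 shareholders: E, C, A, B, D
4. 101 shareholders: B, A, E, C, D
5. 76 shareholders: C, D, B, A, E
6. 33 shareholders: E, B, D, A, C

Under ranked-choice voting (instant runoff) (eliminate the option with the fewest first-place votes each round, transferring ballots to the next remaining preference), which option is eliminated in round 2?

B

Round 1: B 101, A 182, C 76, D 255, E 198. Eliminate C.
Round 2: B 101, A 182, D 331, E 198. Eliminate B.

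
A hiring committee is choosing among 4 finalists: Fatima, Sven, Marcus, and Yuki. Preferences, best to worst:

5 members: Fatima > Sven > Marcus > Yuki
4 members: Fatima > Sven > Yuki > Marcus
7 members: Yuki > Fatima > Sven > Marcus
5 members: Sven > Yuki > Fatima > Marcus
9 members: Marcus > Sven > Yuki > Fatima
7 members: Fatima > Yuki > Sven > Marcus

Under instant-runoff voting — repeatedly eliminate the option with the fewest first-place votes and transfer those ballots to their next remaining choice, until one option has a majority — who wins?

Round 1: Fatima 16, Sven 5, Marcus 9, Yuki 7. Eliminate Sven.
Round 2: Fatima 16, Marcus 9, Yuki 12. Eliminate Marcus.
Round 3: Fatima 16, Yuki 21. Yuki has a majority.

Yuki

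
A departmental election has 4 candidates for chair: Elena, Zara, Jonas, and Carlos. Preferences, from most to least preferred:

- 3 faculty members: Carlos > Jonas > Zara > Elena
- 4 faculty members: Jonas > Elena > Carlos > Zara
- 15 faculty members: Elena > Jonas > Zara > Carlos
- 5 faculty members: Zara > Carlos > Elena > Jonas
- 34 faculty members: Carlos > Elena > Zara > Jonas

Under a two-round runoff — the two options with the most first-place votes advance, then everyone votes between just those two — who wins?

Round 1 first-place votes: Elena 15, Zara 5, Jonas 4, Carlos 37.
Carlos and Elena advance.
Runoff: Carlos is preferred to Elena by 42 voters; Elena by 19.
Carlos wins the runoff.

Carlos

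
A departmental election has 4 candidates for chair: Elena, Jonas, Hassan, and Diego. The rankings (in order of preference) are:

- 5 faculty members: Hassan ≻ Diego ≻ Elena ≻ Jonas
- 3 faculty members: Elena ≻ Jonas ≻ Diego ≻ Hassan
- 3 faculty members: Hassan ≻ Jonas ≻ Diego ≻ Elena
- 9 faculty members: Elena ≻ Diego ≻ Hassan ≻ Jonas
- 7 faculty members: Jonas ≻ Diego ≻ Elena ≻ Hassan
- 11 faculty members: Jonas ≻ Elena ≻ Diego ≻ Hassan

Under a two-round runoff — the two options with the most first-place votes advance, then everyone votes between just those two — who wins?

Jonas

Round 1 first-place votes: Elena 12, Jonas 18, Hassan 8, Diego 0.
Jonas and Elena advance.
Runoff: Jonas is preferred to Elena by 21 voters; Elena by 17.
Jonas wins the runoff.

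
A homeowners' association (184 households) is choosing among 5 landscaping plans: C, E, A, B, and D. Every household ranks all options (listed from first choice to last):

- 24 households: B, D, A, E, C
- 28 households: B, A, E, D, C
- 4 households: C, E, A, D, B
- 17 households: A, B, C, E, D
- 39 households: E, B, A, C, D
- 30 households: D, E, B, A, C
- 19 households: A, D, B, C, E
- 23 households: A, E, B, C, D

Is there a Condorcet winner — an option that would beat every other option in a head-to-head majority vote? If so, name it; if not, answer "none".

Checking pairwise contests:
E beats C 144–40.
A beats E 111–73.
B beats A 121–63.
E beats B 96–88.
E beats D 111–73.
Every option loses at least one head-to-head, so there is no Condorcet winner.

none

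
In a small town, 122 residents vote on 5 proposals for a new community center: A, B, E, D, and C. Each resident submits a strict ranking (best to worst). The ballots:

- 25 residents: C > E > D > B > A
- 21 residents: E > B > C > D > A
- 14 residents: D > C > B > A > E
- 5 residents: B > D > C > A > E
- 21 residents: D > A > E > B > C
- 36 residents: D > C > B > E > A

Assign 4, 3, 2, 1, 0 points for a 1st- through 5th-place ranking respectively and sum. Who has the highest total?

A: 25·0 + 21·0 + 14·1 + 5·1 + 21·3 + 36·0 = 82
B: 25·1 + 21·3 + 14·2 + 5·4 + 21·1 + 36·2 = 229
E: 25·3 + 21·4 + 14·0 + 5·0 + 21·2 + 36·1 = 237
D: 25·2 + 21·1 + 14·4 + 5·3 + 21·4 + 36·4 = 370
C: 25·4 + 21·2 + 14·3 + 5·2 + 21·0 + 36·3 = 302
D has the highest Borda score (370).

D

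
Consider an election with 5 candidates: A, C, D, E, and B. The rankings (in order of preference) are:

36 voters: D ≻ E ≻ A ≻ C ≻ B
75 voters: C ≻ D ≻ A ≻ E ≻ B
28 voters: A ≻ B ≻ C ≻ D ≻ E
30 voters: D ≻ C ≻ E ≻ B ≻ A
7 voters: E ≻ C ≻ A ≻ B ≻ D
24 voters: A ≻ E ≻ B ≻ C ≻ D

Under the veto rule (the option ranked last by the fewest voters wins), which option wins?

C

Last-place votes: A 30, C 0, D 31, E 28, B 111.
C is ranked last by the fewest voters, so C wins.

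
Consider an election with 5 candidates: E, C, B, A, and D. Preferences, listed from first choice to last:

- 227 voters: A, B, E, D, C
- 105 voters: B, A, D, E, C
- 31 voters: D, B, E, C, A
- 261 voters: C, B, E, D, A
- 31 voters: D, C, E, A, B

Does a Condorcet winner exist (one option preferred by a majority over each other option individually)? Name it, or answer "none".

B

B vs E: 624–31 for B.
B vs C: 363–292 for B.
B vs A: 397–258 for B.
B vs D: 593–62 for B.
B beats every other option head-to-head.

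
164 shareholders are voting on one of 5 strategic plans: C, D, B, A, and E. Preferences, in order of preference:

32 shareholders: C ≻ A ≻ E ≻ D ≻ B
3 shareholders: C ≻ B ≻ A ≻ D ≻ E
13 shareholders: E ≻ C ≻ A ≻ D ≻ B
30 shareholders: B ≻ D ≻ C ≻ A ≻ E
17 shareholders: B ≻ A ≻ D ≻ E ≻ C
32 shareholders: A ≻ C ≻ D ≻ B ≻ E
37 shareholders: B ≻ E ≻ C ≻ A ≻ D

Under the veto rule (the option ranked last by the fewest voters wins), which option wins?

Last-place votes: C 17, D 37, B 45, A 0, E 65.
A is ranked last by the fewest voters, so A wins.

A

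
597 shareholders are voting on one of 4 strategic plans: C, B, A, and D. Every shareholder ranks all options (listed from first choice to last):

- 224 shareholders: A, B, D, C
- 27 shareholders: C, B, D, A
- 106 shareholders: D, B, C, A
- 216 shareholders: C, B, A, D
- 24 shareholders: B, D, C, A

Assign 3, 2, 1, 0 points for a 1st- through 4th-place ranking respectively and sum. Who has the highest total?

C: 224·0 + 27·3 + 106·1 + 216·3 + 24·1 = 859
B: 224·2 + 27·2 + 106·2 + 216·2 + 24·3 = 1218
A: 224·3 + 27·0 + 106·0 + 216·1 + 24·0 = 888
D: 224·1 + 27·1 + 106·3 + 216·0 + 24·2 = 617
B has the highest Borda score (1218).

B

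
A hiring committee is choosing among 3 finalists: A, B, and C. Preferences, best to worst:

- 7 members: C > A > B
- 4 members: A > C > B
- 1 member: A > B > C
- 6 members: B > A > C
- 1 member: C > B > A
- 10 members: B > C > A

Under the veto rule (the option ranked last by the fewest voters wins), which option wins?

Last-place votes: A 11, B 11, C 7.
C is ranked last by the fewest voters, so C wins.

C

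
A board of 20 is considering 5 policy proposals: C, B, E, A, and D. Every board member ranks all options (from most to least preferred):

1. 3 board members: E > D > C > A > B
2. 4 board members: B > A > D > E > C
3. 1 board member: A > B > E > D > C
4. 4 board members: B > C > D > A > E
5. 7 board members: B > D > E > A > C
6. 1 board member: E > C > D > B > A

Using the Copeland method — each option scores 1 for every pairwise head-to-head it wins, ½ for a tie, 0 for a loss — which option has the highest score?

B

C: loses to B, E, A, and D → score 0.
B: beats C, E, A, and D → score 4.
E: beats C and A; loses to B and D → score 2.
A: beats C; loses to B, E, and D → score 1.
D: beats C, E, and A; loses to B → score 3.
B has the best pairwise record.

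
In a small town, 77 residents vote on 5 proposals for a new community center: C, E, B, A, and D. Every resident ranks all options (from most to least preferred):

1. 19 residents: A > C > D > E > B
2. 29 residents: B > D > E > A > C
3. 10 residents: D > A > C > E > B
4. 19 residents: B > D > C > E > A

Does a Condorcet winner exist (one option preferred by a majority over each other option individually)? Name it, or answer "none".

B

B vs C: 48–29 for B.
B vs E: 48–29 for B.
B vs A: 48–29 for B.
B vs D: 48–29 for B.
B beats every other option head-to-head.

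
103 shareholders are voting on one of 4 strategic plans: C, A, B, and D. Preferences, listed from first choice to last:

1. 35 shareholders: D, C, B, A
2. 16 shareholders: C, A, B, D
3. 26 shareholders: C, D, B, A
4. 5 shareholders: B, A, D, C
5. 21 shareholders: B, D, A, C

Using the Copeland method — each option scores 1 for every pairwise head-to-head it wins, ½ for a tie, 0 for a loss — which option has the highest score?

C: beats A and B; loses to D → score 2.
A: loses to C, B, and D → score 0.
B: beats A; loses to C and D → score 1.
D: beats C, A, and B → score 3.
D has the best pairwise record.

D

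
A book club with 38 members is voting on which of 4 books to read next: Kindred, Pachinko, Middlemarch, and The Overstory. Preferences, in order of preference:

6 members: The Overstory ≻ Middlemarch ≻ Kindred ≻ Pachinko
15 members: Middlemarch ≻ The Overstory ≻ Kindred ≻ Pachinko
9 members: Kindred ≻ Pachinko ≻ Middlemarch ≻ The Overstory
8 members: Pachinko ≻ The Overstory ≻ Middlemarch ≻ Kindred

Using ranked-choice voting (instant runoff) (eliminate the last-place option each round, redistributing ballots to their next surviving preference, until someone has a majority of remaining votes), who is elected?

Middlemarch

Round 1: Kindred 9, Pachinko 8, Middlemarch 15, The Overstory 6. Eliminate The Overstory.
Round 2: Kindred 9, Pachinko 8, Middlemarch 21. Middlemarch has a majority.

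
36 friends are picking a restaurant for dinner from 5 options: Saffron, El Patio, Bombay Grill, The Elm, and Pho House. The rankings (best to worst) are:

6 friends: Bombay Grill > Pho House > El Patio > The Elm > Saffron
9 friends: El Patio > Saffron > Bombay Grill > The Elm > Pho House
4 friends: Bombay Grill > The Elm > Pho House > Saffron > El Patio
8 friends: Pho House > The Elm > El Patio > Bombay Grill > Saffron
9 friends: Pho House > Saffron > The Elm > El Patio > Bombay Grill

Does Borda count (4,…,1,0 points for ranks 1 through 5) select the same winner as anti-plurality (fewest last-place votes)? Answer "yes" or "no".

Borda — scores: Saffron 58, El Patio 73, Bombay Grill 66, The Elm 69, Pho House 94. Winner: Pho House.
Anti-plurality — last-place votes: Saffron 14, El Patio 4, Bombay Grill 9, The Elm 0, Pho House 9. Winner: The Elm.
The two methods disagree.

no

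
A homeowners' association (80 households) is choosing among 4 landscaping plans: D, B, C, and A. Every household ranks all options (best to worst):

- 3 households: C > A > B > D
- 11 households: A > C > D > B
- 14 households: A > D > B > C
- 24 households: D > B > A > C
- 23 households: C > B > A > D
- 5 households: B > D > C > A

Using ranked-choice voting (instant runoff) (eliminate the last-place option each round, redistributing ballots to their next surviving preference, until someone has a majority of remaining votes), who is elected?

D

Round 1: D 24, B 5, C 26, A 25. Eliminate B.
Round 2: D 29, C 26, A 25. Eliminate A.
Round 3: D 43, C 37. D has a majority.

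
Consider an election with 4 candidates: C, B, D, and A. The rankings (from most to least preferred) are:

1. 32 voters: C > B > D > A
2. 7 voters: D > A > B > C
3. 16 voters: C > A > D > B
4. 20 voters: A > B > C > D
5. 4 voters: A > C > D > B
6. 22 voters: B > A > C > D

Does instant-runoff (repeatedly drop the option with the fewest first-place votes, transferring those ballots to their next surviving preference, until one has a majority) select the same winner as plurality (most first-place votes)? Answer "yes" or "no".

no

Instant-runoff — R1 C 48, B 22, D 7, A 24 (D out); R2 C 48, B 22, A 31 (B out); R3 C 48, A 53 (A winner). Winner: A.
Plurality — first-place votes: C 48, B 22, D 7, A 24. Winner: C.
The two methods disagree.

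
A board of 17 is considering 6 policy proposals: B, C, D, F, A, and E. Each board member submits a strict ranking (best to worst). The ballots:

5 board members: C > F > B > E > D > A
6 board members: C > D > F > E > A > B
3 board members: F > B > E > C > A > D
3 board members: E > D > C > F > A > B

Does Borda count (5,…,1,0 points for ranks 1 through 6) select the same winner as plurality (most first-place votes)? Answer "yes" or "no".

yes

Borda — scores: B 27, C 70, D 41, F 59, A 12, E 46. Winner: C.
Plurality — first-place votes: B 0, C 11, D 0, F 3, A 0, E 3. Winner: C.
The two methods agree.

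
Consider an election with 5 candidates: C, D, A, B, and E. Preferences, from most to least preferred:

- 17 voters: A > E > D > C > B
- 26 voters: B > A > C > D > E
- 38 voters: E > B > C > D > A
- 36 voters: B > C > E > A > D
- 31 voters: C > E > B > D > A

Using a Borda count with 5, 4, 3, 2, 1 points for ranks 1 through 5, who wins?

B

C: 17·2 + 26·3 + 38·3 + 36·4 + 31·5 = 525
D: 17·3 + 26·2 + 38·2 + 36·1 + 31·2 = 277
A: 17·5 + 26·4 + 38·1 + 36·2 + 31·1 = 330
B: 17·1 + 26·5 + 38·4 + 36·5 + 31·3 = 572
E: 17·4 + 26·1 + 38·5 + 36·3 + 31·4 = 516
B has the highest Borda score (572).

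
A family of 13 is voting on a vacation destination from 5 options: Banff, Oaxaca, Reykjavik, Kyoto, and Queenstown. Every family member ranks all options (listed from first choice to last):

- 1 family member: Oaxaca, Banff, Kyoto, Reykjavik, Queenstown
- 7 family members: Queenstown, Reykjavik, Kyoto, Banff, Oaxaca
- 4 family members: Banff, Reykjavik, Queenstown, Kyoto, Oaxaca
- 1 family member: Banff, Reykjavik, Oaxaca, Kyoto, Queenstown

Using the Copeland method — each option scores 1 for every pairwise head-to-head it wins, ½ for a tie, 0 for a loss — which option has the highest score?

Banff: beats Oaxaca; loses to Reykjavik, Kyoto, and Queenstown → score 1.
Oaxaca: loses to Banff, Reykjavik, Kyoto, and Queenstown → score 0.
Reykjavik: beats Banff, Oaxaca, and Kyoto; loses to Queenstown → score 3.
Kyoto: beats Banff and Oaxaca; loses to Reykjavik and Queenstown → score 2.
Queenstown: beats Banff, Oaxaca, Reykjavik, and Kyoto → score 4.
Queenstown has the best pairwise record.

Queenstown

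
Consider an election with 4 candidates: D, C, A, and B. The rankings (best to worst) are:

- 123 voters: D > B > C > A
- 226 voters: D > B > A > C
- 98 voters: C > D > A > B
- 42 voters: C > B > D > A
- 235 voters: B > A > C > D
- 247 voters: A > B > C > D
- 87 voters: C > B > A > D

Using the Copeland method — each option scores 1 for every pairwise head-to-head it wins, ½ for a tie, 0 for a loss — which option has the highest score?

B

D: loses to C, A, and B → score 0.
C: beats D; loses to A and B → score 1.
A: beats D and C; loses to B → score 2.
B: beats D, C, and A → score 3.
B has the best pairwise record.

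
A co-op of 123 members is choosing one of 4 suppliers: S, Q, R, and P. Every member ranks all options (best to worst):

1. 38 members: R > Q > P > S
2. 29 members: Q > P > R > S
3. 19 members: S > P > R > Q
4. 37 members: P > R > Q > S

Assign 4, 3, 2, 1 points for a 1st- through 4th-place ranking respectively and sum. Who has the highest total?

P

S: 38·1 + 29·1 + 19·4 + 37·1 = 180
Q: 38·3 + 29·4 + 19·1 + 37·2 = 323
R: 38·4 + 29·2 + 19·2 + 37·3 = 359
P: 38·2 + 29·3 + 19·3 + 37·4 = 368
P has the highest Borda score (368).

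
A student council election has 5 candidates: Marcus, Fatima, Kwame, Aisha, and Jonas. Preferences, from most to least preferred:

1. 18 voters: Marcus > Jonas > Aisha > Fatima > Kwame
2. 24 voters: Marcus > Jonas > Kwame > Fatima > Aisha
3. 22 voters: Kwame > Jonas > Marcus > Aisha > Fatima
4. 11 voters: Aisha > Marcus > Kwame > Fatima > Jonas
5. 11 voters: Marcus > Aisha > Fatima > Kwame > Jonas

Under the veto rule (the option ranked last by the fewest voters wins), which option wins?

Last-place votes: Marcus 0, Fatima 22, Kwame 18, Aisha 24, Jonas 22.
Marcus is ranked last by the fewest voters, so Marcus wins.

Marcus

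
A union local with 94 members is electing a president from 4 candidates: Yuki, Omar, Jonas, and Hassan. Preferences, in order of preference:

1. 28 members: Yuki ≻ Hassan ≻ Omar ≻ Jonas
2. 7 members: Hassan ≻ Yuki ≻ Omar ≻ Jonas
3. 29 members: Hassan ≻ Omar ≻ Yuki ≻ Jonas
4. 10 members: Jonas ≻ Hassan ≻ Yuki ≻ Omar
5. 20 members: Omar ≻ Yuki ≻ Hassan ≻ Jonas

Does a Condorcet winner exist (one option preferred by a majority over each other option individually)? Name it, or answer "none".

Checking pairwise contests:
Omar beats Yuki 49–45.
Hassan beats Omar 74–20.
Yuki beats Jonas 84–10.
Yuki beats Hassan 48–46.
Every option loses at least one head-to-head, so there is no Condorcet winner.

none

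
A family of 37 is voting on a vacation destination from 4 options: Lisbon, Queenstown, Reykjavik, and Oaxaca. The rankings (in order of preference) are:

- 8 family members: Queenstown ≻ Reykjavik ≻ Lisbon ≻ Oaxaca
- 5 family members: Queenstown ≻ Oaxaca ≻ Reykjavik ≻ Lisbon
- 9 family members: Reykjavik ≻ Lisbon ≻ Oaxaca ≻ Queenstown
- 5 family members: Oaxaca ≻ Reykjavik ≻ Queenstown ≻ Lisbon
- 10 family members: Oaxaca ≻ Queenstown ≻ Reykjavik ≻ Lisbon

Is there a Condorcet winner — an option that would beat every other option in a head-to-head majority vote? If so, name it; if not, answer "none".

Oaxaca

Oaxaca vs Lisbon: 20–17 for Oaxaca.
Oaxaca vs Queenstown: 24–13 for Oaxaca.
Oaxaca vs Reykjavik: 20–17 for Oaxaca.
Oaxaca beats every other option head-to-head.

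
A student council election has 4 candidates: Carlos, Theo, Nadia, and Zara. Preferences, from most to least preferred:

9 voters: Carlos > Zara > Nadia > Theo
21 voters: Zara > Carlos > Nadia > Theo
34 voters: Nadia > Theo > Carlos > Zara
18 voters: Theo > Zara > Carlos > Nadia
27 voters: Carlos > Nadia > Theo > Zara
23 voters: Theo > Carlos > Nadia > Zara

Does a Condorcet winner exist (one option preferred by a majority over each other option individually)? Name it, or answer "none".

none

Checking pairwise contests:
Theo beats Carlos 75–57.
Nadia beats Theo 91–41.
Carlos beats Nadia 98–34.
Carlos beats Zara 93–39.
Every option loses at least one head-to-head, so there is no Condorcet winner.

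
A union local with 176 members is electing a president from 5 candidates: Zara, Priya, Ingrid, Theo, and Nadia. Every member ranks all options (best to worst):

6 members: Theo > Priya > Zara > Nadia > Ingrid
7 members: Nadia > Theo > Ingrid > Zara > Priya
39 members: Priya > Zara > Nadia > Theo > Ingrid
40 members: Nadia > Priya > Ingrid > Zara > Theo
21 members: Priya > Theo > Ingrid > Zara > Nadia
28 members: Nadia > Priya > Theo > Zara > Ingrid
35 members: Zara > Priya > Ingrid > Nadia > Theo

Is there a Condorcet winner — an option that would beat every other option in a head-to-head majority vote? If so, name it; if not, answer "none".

Priya

Priya vs Zara: 134–42 for Priya.
Priya vs Ingrid: 169–7 for Priya.
Priya vs Theo: 163–13 for Priya.
Priya vs Nadia: 101–75 for Priya.
Priya beats every other option head-to-head.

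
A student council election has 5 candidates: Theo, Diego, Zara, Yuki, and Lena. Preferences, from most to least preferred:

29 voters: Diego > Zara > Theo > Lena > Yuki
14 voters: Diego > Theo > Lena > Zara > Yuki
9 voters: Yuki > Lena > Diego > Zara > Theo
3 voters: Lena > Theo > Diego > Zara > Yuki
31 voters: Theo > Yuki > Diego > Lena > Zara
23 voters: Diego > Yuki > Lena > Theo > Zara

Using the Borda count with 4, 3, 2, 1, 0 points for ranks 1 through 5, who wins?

Theo: 29·2 + 14·3 + 9·0 + 3·3 + 31·4 + 23·1 = 256
Diego: 29·4 + 14·4 + 9·2 + 3·2 + 31·2 + 23·4 = 350
Zara: 29·3 + 14·1 + 9·1 + 3·1 + 31·0 + 23·0 = 113
Yuki: 29·0 + 14·0 + 9·4 + 3·0 + 31·3 + 23·3 = 198
Lena: 29·1 + 14·2 + 9·3 + 3·4 + 31·1 + 23·2 = 173
Diego has the highest Borda score (350).

Diego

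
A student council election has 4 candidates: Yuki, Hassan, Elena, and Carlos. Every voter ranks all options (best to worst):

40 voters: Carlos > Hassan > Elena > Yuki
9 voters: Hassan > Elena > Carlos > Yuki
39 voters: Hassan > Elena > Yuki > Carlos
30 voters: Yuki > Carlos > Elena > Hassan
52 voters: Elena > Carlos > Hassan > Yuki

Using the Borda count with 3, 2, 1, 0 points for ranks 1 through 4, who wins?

Yuki: 40·0 + 9·0 + 39·1 + 30·3 + 52·0 = 129
Hassan: 40·2 + 9·3 + 39·3 + 30·0 + 52·1 = 276
Elena: 40·1 + 9·2 + 39·2 + 30·1 + 52·3 = 322
Carlos: 40·3 + 9·1 + 39·0 + 30·2 + 52·2 = 293
Elena has the highest Borda score (322).

Elena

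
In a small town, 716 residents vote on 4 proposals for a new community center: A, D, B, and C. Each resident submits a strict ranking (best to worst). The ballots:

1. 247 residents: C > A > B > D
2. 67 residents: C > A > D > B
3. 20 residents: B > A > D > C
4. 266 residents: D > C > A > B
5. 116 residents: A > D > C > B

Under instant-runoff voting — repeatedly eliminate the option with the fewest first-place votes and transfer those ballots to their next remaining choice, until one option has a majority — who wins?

D

Round 1: A 116, D 266, B 20, C 314. Eliminate B.
Round 2: A 136, D 266, C 314. Eliminate A.
Round 3: D 402, C 314. D has a majority.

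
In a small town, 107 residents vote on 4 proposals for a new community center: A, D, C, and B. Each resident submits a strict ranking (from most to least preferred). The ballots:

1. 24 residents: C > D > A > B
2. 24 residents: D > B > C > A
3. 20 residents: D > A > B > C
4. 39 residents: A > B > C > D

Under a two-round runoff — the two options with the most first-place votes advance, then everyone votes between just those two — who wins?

D

Round 1 first-place votes: A 39, D 44, C 24, B 0.
D and A advance.
Runoff: D is preferred to A by 68 voters; A by 39.
D wins the runoff.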